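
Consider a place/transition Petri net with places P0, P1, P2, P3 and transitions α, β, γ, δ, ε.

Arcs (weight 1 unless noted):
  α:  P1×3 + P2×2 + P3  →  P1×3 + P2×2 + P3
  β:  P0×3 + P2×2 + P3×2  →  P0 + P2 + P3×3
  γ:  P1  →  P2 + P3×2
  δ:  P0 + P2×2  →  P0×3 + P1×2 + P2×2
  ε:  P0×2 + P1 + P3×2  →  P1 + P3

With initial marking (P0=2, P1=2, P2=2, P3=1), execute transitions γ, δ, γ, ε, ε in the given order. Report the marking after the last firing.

step 1: fire γ:  (P0=2, P1=2, P2=2, P3=1) → (P0=2, P1=1, P2=3, P3=3)
step 2: fire δ:  (P0=2, P1=1, P2=3, P3=3) → (P0=4, P1=3, P2=3, P3=3)
step 3: fire γ:  (P0=4, P1=3, P2=3, P3=3) → (P0=4, P1=2, P2=4, P3=5)
step 4: fire ε:  (P0=4, P1=2, P2=4, P3=5) → (P0=2, P1=2, P2=4, P3=4)
step 5: fire ε:  (P0=2, P1=2, P2=4, P3=4) → (P0=0, P1=2, P2=4, P3=3)

(P0=0, P1=2, P2=4, P3=3)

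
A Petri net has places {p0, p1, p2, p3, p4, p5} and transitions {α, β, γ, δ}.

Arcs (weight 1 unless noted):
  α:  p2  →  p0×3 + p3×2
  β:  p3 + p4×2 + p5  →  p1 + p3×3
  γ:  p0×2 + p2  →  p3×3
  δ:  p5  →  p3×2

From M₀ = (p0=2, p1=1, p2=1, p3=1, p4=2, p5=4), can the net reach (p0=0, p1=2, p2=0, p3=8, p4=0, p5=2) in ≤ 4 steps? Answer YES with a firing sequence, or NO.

step 1: fire β:  (p0=2, p1=1, p2=1, p3=1, p4=2, p5=4) → (p0=2, p1=2, p2=1, p3=3, p4=0, p5=3)
step 2: fire γ:  (p0=2, p1=2, p2=1, p3=3, p4=0, p5=3) → (p0=0, p1=2, p2=0, p3=6, p4=0, p5=3)
step 3: fire δ:  (p0=0, p1=2, p2=0, p3=6, p4=0, p5=3) → (p0=0, p1=2, p2=0, p3=8, p4=0, p5=2)

YES — reachable via ⟨β, γ, δ⟩ (3 firings)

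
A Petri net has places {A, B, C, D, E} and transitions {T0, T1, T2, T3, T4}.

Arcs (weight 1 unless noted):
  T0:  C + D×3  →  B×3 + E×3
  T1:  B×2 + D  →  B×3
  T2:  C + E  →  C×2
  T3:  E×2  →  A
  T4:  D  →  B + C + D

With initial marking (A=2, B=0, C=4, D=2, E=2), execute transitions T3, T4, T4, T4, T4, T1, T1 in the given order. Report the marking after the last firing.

step 1: fire T3:  (A=2, B=0, C=4, D=2, E=2) → (A=3, B=0, C=4, D=2, E=0)
step 2: fire T4:  (A=3, B=0, C=4, D=2, E=0) → (A=3, B=1, C=5, D=2, E=0)
step 3: fire T4:  (A=3, B=1, C=5, D=2, E=0) → (A=3, B=2, C=6, D=2, E=0)
step 4: fire T4:  (A=3, B=2, C=6, D=2, E=0) → (A=3, B=3, C=7, D=2, E=0)
step 5: fire T4:  (A=3, B=3, C=7, D=2, E=0) → (A=3, B=4, C=8, D=2, E=0)
step 6: fire T1:  (A=3, B=4, C=8, D=2, E=0) → (A=3, B=5, C=8, D=1, E=0)
step 7: fire T1:  (A=3, B=5, C=8, D=1, E=0) → (A=3, B=6, C=8, D=0, E=0)

(A=3, B=6, C=8, D=0, E=0)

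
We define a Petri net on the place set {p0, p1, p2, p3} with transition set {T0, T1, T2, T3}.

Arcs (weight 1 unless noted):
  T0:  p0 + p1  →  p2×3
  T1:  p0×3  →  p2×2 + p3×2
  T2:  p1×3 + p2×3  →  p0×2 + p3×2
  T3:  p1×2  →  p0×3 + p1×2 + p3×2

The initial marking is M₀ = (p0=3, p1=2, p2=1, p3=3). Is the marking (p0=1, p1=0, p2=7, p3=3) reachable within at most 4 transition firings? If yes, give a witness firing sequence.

YES — reachable via ⟨T0, T0⟩ (2 firings)

step 1: fire T0:  (p0=3, p1=2, p2=1, p3=3) → (p0=2, p1=1, p2=4, p3=3)
step 2: fire T0:  (p0=2, p1=1, p2=4, p3=3) → (p0=1, p1=0, p2=7, p3=3)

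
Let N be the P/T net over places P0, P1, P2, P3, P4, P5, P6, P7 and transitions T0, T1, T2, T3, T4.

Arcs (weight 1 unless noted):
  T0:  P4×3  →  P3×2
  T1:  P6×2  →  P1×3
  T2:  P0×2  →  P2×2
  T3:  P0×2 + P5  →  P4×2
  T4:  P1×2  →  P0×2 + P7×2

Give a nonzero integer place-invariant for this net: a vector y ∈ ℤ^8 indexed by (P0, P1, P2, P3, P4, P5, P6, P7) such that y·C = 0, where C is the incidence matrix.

Incidence matrix C (rows=places, cols=transitions):
       T0   T1   T2   T3   T4
   P0   0    0   -2   -2    2
   P1   0    3    0    0   -2
   P2   0    0    2    0    0
   P3   2    0    0    0    0
   P4  -3    0    0    2    0
   P5   0    0    0   -1    0
   P6   0   -2    0    0    0
   P7   0    0    0    0    2

Candidate y = [0, 0, 0, 3, 2, 4, 0, 0]; check y·C column-wise:
  col T0: 3·2 + 2·-3 + 4·0 = 0
  col T1: 0·3 + 3·0 + 2·0 + 4·0 + 0·-2 = 0
  col T2: 0·-2 + 0·2 + 3·0 + 2·0 + 4·0 = 0
  col T3: 0·-2 + 3·0 + 2·2 + 4·-1 = 0
  col T4: 0·2 + 0·-2 + 3·0 + 2·0 + 4·0 + 0·2 = 0

y = (P0:0, P1:0, P2:0, P3:3, P4:2, P5:4, P6:0, P7:0)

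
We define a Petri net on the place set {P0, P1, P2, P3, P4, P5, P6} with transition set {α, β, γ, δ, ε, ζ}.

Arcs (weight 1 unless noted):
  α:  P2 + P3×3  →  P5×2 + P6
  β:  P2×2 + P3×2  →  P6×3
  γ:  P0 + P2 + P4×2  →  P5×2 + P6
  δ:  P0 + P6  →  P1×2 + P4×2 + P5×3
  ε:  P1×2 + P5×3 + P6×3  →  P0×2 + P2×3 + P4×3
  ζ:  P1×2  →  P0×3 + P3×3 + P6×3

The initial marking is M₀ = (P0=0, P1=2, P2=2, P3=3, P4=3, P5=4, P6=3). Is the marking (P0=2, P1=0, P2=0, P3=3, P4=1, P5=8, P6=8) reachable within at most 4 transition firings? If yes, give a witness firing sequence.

step 1: fire α:  (P0=0, P1=2, P2=2, P3=3, P4=3, P5=4, P6=3) → (P0=0, P1=2, P2=1, P3=0, P4=3, P5=6, P6=4)
step 2: fire ζ:  (P0=0, P1=2, P2=1, P3=0, P4=3, P5=6, P6=4) → (P0=3, P1=0, P2=1, P3=3, P4=3, P5=6, P6=7)
step 3: fire γ:  (P0=3, P1=0, P2=1, P3=3, P4=3, P5=6, P6=7) → (P0=2, P1=0, P2=0, P3=3, P4=1, P5=8, P6=8)

YES — reachable via ⟨α, ζ, γ⟩ (3 firings)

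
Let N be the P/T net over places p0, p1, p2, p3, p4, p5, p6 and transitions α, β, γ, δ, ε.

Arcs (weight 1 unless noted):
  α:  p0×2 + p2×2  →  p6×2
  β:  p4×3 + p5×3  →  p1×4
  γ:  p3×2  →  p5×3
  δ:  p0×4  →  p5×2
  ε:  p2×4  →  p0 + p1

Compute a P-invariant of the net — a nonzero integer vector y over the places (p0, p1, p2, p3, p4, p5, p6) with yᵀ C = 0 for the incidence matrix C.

Incidence matrix C (rows=places, cols=transitions):
        α    β    γ    δ    ε
   p0  -2    0    0   -4    1
   p1   0    4    0    0    1
   p2  -2    0    0    0   -4
   p3   0    0   -2    0    0
   p4   0   -3    0    0    0
   p5   0   -3    3    2    0
   p6   2    0    0    0    0

Candidate y = [3, -15, -3, 9, -26, 6, 0]; check y·C column-wise:
  col α: 3·-2 + -15·0 + -3·-2 + 9·0 + -26·0 + 6·0 + 0·2 = 0
  col β: 3·0 + -15·4 + -3·0 + 9·0 + -26·-3 + 6·-3 = 0
  col γ: 3·0 + -15·0 + -3·0 + 9·-2 + -26·0 + 6·3 = 0
  col δ: 3·-4 + -15·0 + -3·0 + 9·0 + -26·0 + 6·2 = 0
  col ε: 3·1 + -15·1 + -3·-4 + 9·0 + -26·0 + 6·0 = 0

y = (p0:3, p1:-15, p2:-3, p3:9, p4:-26, p5:6, p6:0)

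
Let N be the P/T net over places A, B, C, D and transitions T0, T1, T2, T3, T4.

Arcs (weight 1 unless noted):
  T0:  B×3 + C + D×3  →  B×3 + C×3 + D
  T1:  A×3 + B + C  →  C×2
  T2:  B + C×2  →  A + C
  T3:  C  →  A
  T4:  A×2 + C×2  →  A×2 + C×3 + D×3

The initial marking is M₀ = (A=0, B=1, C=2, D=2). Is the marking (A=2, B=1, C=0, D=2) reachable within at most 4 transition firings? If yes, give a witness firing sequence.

YES — reachable via ⟨T3, T3⟩ (2 firings)

step 1: fire T3:  (A=0, B=1, C=2, D=2) → (A=1, B=1, C=1, D=2)
step 2: fire T3:  (A=1, B=1, C=1, D=2) → (A=2, B=1, C=0, D=2)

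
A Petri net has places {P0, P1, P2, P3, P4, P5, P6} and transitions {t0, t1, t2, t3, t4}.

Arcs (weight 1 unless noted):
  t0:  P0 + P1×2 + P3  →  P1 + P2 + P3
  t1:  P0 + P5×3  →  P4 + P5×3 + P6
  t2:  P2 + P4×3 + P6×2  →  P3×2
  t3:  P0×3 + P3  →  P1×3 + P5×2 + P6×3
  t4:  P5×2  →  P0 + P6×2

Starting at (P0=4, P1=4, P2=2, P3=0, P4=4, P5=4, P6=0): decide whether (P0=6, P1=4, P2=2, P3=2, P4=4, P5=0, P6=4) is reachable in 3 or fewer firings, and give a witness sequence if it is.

NO — not reachable within 3 firings

depth 0: 1 marking
depth 1: 3 markings reached so far
depth 2: 7 markings reached so far
depth 3: 15 markings reached so far
target is not among the 15 markings reachable within 3 steps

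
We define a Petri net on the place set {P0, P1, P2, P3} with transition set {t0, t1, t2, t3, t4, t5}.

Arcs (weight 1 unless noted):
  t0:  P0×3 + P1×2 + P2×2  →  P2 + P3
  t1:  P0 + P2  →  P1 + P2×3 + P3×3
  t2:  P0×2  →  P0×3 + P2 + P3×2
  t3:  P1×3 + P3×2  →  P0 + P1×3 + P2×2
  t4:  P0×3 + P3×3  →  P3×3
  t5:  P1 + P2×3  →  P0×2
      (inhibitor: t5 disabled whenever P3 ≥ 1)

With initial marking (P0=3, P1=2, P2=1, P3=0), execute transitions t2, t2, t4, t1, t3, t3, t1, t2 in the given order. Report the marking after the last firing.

step 1: fire t2:  (P0=3, P1=2, P2=1, P3=0) → (P0=4, P1=2, P2=2, P3=2)
step 2: fire t2:  (P0=4, P1=2, P2=2, P3=2) → (P0=5, P1=2, P2=3, P3=4)
step 3: fire t4:  (P0=5, P1=2, P2=3, P3=4) → (P0=2, P1=2, P2=3, P3=4)
step 4: fire t1:  (P0=2, P1=2, P2=3, P3=4) → (P0=1, P1=3, P2=5, P3=7)
step 5: fire t3:  (P0=1, P1=3, P2=5, P3=7) → (P0=2, P1=3, P2=7, P3=5)
step 6: fire t3:  (P0=2, P1=3, P2=7, P3=5) → (P0=3, P1=3, P2=9, P3=3)
step 7: fire t1:  (P0=3, P1=3, P2=9, P3=3) → (P0=2, P1=4, P2=11, P3=6)
step 8: fire t2:  (P0=2, P1=4, P2=11, P3=6) → (P0=3, P1=4, P2=12, P3=8)

(P0=3, P1=4, P2=12, P3=8)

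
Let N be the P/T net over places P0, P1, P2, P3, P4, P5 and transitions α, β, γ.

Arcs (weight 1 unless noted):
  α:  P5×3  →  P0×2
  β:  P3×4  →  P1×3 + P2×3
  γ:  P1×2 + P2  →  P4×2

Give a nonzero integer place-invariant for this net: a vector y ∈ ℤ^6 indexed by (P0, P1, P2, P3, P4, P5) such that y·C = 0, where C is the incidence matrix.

y = (P0:0, P1:4, P2:-8, P3:-3, P4:0, P5:0)

Incidence matrix C (rows=places, cols=transitions):
        α    β    γ
   P0   2    0    0
   P1   0    3   -2
   P2   0    3   -1
   P3   0   -4    0
   P4   0    0    2
   P5  -3    0    0

Candidate y = [0, 4, -8, -3, 0, 0]; check y·C column-wise:
  col α: 0·2 + 4·0 + -8·0 + -3·0 + 0·-3 = 0
  col β: 4·3 + -8·3 + -3·-4 = 0
  col γ: 4·-2 + -8·-1 + -3·0 + 0·2 = 0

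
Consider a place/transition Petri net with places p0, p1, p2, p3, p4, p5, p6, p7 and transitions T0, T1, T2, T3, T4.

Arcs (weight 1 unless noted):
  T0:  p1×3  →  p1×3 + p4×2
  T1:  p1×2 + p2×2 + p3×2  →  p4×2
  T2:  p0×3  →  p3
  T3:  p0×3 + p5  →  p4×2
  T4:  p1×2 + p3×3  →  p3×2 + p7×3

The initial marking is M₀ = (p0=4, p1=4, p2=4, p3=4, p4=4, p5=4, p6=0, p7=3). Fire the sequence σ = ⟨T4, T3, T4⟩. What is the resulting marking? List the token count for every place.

step 1: fire T4:  (p0=4, p1=4, p2=4, p3=4, p4=4, p5=4, p6=0, p7=3) → (p0=4, p1=2, p2=4, p3=3, p4=4, p5=4, p6=0, p7=6)
step 2: fire T3:  (p0=4, p1=2, p2=4, p3=3, p4=4, p5=4, p6=0, p7=6) → (p0=1, p1=2, p2=4, p3=3, p4=6, p5=3, p6=0, p7=6)
step 3: fire T4:  (p0=1, p1=2, p2=4, p3=3, p4=6, p5=3, p6=0, p7=6) → (p0=1, p1=0, p2=4, p3=2, p4=6, p5=3, p6=0, p7=9)

(p0=1, p1=0, p2=4, p3=2, p4=6, p5=3, p6=0, p7=9)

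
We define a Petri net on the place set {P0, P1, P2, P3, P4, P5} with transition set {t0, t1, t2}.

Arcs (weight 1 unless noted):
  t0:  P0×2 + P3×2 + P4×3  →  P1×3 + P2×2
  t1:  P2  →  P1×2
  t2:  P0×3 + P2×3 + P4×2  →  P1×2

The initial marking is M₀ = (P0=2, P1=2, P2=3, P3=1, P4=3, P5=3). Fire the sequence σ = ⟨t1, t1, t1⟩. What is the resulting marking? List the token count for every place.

step 1: fire t1:  (P0=2, P1=2, P2=3, P3=1, P4=3, P5=3) → (P0=2, P1=4, P2=2, P3=1, P4=3, P5=3)
step 2: fire t1:  (P0=2, P1=4, P2=2, P3=1, P4=3, P5=3) → (P0=2, P1=6, P2=1, P3=1, P4=3, P5=3)
step 3: fire t1:  (P0=2, P1=6, P2=1, P3=1, P4=3, P5=3) → (P0=2, P1=8, P2=0, P3=1, P4=3, P5=3)

(P0=2, P1=8, P2=0, P3=1, P4=3, P5=3)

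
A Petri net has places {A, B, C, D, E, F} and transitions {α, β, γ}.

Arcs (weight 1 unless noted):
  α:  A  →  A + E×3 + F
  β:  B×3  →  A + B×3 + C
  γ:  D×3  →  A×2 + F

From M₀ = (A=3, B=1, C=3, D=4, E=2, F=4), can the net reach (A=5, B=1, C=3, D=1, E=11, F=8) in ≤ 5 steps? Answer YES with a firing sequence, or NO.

step 1: fire α:  (A=3, B=1, C=3, D=4, E=2, F=4) → (A=3, B=1, C=3, D=4, E=5, F=5)
step 2: fire α:  (A=3, B=1, C=3, D=4, E=5, F=5) → (A=3, B=1, C=3, D=4, E=8, F=6)
step 3: fire α:  (A=3, B=1, C=3, D=4, E=8, F=6) → (A=3, B=1, C=3, D=4, E=11, F=7)
step 4: fire γ:  (A=3, B=1, C=3, D=4, E=11, F=7) → (A=5, B=1, C=3, D=1, E=11, F=8)

YES — reachable via ⟨α, α, α, γ⟩ (4 firings)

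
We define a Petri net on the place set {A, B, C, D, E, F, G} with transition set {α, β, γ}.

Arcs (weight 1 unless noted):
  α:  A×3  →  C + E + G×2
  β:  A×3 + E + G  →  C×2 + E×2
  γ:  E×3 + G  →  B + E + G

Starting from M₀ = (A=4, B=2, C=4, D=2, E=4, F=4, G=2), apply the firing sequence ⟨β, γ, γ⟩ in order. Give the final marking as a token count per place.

(A=1, B=4, C=6, D=2, E=1, F=4, G=1)

step 1: fire β:  (A=4, B=2, C=4, D=2, E=4, F=4, G=2) → (A=1, B=2, C=6, D=2, E=5, F=4, G=1)
step 2: fire γ:  (A=1, B=2, C=6, D=2, E=5, F=4, G=1) → (A=1, B=3, C=6, D=2, E=3, F=4, G=1)
step 3: fire γ:  (A=1, B=3, C=6, D=2, E=3, F=4, G=1) → (A=1, B=4, C=6, D=2, E=1, F=4, G=1)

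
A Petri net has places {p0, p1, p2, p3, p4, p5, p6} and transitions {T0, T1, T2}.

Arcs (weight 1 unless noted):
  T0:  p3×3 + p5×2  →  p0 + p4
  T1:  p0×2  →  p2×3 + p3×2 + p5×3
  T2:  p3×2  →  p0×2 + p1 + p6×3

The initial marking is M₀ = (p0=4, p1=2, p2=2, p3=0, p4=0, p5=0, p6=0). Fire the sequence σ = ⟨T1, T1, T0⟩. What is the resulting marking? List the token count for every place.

(p0=1, p1=2, p2=8, p3=1, p4=1, p5=4, p6=0)

step 1: fire T1:  (p0=4, p1=2, p2=2, p3=0, p4=0, p5=0, p6=0) → (p0=2, p1=2, p2=5, p3=2, p4=0, p5=3, p6=0)
step 2: fire T1:  (p0=2, p1=2, p2=5, p3=2, p4=0, p5=3, p6=0) → (p0=0, p1=2, p2=8, p3=4, p4=0, p5=6, p6=0)
step 3: fire T0:  (p0=0, p1=2, p2=8, p3=4, p4=0, p5=6, p6=0) → (p0=1, p1=2, p2=8, p3=1, p4=1, p5=4, p6=0)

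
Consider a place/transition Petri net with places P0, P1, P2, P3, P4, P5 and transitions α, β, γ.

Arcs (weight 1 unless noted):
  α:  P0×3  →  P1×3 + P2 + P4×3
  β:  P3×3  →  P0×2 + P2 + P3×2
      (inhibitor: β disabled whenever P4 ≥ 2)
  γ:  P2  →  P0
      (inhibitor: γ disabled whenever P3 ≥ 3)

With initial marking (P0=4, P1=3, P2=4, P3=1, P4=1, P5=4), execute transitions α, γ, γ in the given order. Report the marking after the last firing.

step 1: fire α:  (P0=4, P1=3, P2=4, P3=1, P4=1, P5=4) → (P0=1, P1=6, P2=5, P3=1, P4=4, P5=4)
step 2: fire γ:  (P0=1, P1=6, P2=5, P3=1, P4=4, P5=4) → (P0=2, P1=6, P2=4, P3=1, P4=4, P5=4)
step 3: fire γ:  (P0=2, P1=6, P2=4, P3=1, P4=4, P5=4) → (P0=3, P1=6, P2=3, P3=1, P4=4, P5=4)

(P0=3, P1=6, P2=3, P3=1, P4=4, P5=4)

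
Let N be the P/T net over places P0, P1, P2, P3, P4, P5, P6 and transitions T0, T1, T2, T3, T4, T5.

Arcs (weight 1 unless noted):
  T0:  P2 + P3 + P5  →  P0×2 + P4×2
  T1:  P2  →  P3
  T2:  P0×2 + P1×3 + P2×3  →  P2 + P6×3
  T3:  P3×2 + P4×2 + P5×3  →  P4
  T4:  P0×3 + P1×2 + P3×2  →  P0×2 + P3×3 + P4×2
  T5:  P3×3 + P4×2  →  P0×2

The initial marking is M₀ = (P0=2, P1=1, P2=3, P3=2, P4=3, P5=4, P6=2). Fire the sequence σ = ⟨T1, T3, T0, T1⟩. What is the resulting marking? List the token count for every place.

step 1: fire T1:  (P0=2, P1=1, P2=3, P3=2, P4=3, P5=4, P6=2) → (P0=2, P1=1, P2=2, P3=3, P4=3, P5=4, P6=2)
step 2: fire T3:  (P0=2, P1=1, P2=2, P3=3, P4=3, P5=4, P6=2) → (P0=2, P1=1, P2=2, P3=1, P4=2, P5=1, P6=2)
step 3: fire T0:  (P0=2, P1=1, P2=2, P3=1, P4=2, P5=1, P6=2) → (P0=4, P1=1, P2=1, P3=0, P4=4, P5=0, P6=2)
step 4: fire T1:  (P0=4, P1=1, P2=1, P3=0, P4=4, P5=0, P6=2) → (P0=4, P1=1, P2=0, P3=1, P4=4, P5=0, P6=2)

(P0=4, P1=1, P2=0, P3=1, P4=4, P5=0, P6=2)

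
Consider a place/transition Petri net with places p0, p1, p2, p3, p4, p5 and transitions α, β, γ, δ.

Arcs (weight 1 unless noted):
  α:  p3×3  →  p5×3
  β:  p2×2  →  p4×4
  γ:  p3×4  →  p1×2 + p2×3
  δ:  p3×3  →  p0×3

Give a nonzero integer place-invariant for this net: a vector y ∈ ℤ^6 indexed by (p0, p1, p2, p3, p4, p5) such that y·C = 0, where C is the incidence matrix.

y = (p0:0, p1:3, p2:-2, p3:0, p4:-1, p5:0)

Incidence matrix C (rows=places, cols=transitions):
        α    β    γ    δ
   p0   0    0    0    3
   p1   0    0    2    0
   p2   0   -2    3    0
   p3  -3    0   -4   -3
   p4   0    4    0    0
   p5   3    0    0    0

Candidate y = [0, 3, -2, 0, -1, 0]; check y·C column-wise:
  col α: 3·0 + -2·0 + 0·-3 + -1·0 + 0·3 = 0
  col β: 3·0 + -2·-2 + -1·4 = 0
  col γ: 3·2 + -2·3 + 0·-4 + -1·0 = 0
  col δ: 0·3 + 3·0 + -2·0 + 0·-3 + -1·0 = 0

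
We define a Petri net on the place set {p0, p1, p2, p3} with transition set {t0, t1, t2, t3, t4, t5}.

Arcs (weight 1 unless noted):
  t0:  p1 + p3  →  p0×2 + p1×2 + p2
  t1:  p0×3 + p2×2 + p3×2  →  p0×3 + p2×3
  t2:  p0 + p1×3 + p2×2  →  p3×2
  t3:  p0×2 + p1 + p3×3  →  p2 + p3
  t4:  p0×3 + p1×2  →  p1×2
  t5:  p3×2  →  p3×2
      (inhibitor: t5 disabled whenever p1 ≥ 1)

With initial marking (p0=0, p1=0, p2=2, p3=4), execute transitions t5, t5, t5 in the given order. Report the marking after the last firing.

step 1: fire t5:  (p0=0, p1=0, p2=2, p3=4) → (p0=0, p1=0, p2=2, p3=4)
step 2: fire t5:  (p0=0, p1=0, p2=2, p3=4) → (p0=0, p1=0, p2=2, p3=4)
step 3: fire t5:  (p0=0, p1=0, p2=2, p3=4) → (p0=0, p1=0, p2=2, p3=4)

(p0=0, p1=0, p2=2, p3=4)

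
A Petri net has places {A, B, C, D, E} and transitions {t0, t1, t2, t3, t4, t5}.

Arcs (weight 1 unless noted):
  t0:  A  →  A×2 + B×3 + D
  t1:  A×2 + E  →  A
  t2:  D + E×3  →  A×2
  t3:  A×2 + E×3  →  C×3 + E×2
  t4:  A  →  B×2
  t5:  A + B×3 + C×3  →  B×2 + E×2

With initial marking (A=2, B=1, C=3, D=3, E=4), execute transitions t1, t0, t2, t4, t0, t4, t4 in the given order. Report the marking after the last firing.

step 1: fire t1:  (A=2, B=1, C=3, D=3, E=4) → (A=1, B=1, C=3, D=3, E=3)
step 2: fire t0:  (A=1, B=1, C=3, D=3, E=3) → (A=2, B=4, C=3, D=4, E=3)
step 3: fire t2:  (A=2, B=4, C=3, D=4, E=3) → (A=4, B=4, C=3, D=3, E=0)
step 4: fire t4:  (A=4, B=4, C=3, D=3, E=0) → (A=3, B=6, C=3, D=3, E=0)
step 5: fire t0:  (A=3, B=6, C=3, D=3, E=0) → (A=4, B=9, C=3, D=4, E=0)
step 6: fire t4:  (A=4, B=9, C=3, D=4, E=0) → (A=3, B=11, C=3, D=4, E=0)
step 7: fire t4:  (A=3, B=11, C=3, D=4, E=0) → (A=2, B=13, C=3, D=4, E=0)

(A=2, B=13, C=3, D=4, E=0)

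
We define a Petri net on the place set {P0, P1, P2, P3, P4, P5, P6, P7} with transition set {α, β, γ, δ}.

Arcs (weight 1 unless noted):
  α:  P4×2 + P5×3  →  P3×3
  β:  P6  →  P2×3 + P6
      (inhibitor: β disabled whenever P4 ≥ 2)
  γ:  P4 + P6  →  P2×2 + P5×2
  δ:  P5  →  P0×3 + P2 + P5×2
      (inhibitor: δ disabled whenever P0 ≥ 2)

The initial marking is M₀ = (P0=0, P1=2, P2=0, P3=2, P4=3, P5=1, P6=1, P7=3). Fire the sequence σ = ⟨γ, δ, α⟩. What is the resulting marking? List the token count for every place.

step 1: fire γ:  (P0=0, P1=2, P2=0, P3=2, P4=3, P5=1, P6=1, P7=3) → (P0=0, P1=2, P2=2, P3=2, P4=2, P5=3, P6=0, P7=3)
step 2: fire δ:  (P0=0, P1=2, P2=2, P3=2, P4=2, P5=3, P6=0, P7=3) → (P0=3, P1=2, P2=3, P3=2, P4=2, P5=4, P6=0, P7=3)
step 3: fire α:  (P0=3, P1=2, P2=3, P3=2, P4=2, P5=4, P6=0, P7=3) → (P0=3, P1=2, P2=3, P3=5, P4=0, P5=1, P6=0, P7=3)

(P0=3, P1=2, P2=3, P3=5, P4=0, P5=1, P6=0, P7=3)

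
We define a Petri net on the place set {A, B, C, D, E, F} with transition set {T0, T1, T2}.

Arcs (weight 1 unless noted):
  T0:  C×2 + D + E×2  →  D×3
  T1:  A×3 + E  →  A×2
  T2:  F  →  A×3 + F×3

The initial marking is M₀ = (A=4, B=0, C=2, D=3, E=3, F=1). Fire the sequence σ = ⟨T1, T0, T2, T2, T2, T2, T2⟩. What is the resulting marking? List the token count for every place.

(A=18, B=0, C=0, D=5, E=0, F=11)

step 1: fire T1:  (A=4, B=0, C=2, D=3, E=3, F=1) → (A=3, B=0, C=2, D=3, E=2, F=1)
step 2: fire T0:  (A=3, B=0, C=2, D=3, E=2, F=1) → (A=3, B=0, C=0, D=5, E=0, F=1)
step 3: fire T2:  (A=3, B=0, C=0, D=5, E=0, F=1) → (A=6, B=0, C=0, D=5, E=0, F=3)
step 4: fire T2:  (A=6, B=0, C=0, D=5, E=0, F=3) → (A=9, B=0, C=0, D=5, E=0, F=5)
step 5: fire T2:  (A=9, B=0, C=0, D=5, E=0, F=5) → (A=12, B=0, C=0, D=5, E=0, F=7)
step 6: fire T2:  (A=12, B=0, C=0, D=5, E=0, F=7) → (A=15, B=0, C=0, D=5, E=0, F=9)
step 7: fire T2:  (A=15, B=0, C=0, D=5, E=0, F=9) → (A=18, B=0, C=0, D=5, E=0, F=11)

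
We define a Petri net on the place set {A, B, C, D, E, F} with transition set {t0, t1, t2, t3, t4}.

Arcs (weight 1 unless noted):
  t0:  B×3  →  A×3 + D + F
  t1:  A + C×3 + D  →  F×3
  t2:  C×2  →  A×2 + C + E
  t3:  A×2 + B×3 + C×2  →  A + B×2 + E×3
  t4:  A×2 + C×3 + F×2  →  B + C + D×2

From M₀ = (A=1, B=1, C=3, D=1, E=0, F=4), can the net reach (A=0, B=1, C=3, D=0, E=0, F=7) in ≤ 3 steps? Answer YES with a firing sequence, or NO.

NO — not reachable within 3 firings

depth 0: 1 marking
depth 1: 3 markings reached so far
depth 2: 4 markings reached so far
depth 3: 4 markings reached so far
(frontier empty at depth 3; search complete)
target is not among the 4 markings reachable within 3 steps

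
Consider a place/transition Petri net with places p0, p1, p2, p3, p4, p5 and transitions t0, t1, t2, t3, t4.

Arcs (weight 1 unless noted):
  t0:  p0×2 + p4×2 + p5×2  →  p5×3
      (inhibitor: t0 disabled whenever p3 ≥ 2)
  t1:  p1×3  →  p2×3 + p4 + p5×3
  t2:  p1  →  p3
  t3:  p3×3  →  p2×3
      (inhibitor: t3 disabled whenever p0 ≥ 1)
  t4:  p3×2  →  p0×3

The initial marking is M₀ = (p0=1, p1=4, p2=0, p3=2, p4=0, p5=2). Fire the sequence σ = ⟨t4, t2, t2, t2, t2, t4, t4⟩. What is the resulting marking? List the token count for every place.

(p0=10, p1=0, p2=0, p3=0, p4=0, p5=2)

step 1: fire t4:  (p0=1, p1=4, p2=0, p3=2, p4=0, p5=2) → (p0=4, p1=4, p2=0, p3=0, p4=0, p5=2)
step 2: fire t2:  (p0=4, p1=4, p2=0, p3=0, p4=0, p5=2) → (p0=4, p1=3, p2=0, p3=1, p4=0, p5=2)
step 3: fire t2:  (p0=4, p1=3, p2=0, p3=1, p4=0, p5=2) → (p0=4, p1=2, p2=0, p3=2, p4=0, p5=2)
step 4: fire t2:  (p0=4, p1=2, p2=0, p3=2, p4=0, p5=2) → (p0=4, p1=1, p2=0, p3=3, p4=0, p5=2)
step 5: fire t2:  (p0=4, p1=1, p2=0, p3=3, p4=0, p5=2) → (p0=4, p1=0, p2=0, p3=4, p4=0, p5=2)
step 6: fire t4:  (p0=4, p1=0, p2=0, p3=4, p4=0, p5=2) → (p0=7, p1=0, p2=0, p3=2, p4=0, p5=2)
step 7: fire t4:  (p0=7, p1=0, p2=0, p3=2, p4=0, p5=2) → (p0=10, p1=0, p2=0, p3=0, p4=0, p5=2)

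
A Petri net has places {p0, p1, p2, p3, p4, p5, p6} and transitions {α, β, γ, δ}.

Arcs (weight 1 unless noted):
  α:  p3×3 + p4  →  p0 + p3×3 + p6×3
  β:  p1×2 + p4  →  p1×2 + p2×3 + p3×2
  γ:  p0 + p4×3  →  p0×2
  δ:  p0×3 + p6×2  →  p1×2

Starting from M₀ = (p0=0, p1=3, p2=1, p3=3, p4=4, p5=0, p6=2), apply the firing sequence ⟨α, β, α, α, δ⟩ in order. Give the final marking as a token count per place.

step 1: fire α:  (p0=0, p1=3, p2=1, p3=3, p4=4, p5=0, p6=2) → (p0=1, p1=3, p2=1, p3=3, p4=3, p5=0, p6=5)
step 2: fire β:  (p0=1, p1=3, p2=1, p3=3, p4=3, p5=0, p6=5) → (p0=1, p1=3, p2=4, p3=5, p4=2, p5=0, p6=5)
step 3: fire α:  (p0=1, p1=3, p2=4, p3=5, p4=2, p5=0, p6=5) → (p0=2, p1=3, p2=4, p3=5, p4=1, p5=0, p6=8)
step 4: fire α:  (p0=2, p1=3, p2=4, p3=5, p4=1, p5=0, p6=8) → (p0=3, p1=3, p2=4, p3=5, p4=0, p5=0, p6=11)
step 5: fire δ:  (p0=3, p1=3, p2=4, p3=5, p4=0, p5=0, p6=11) → (p0=0, p1=5, p2=4, p3=5, p4=0, p5=0, p6=9)

(p0=0, p1=5, p2=4, p3=5, p4=0, p5=0, p6=9)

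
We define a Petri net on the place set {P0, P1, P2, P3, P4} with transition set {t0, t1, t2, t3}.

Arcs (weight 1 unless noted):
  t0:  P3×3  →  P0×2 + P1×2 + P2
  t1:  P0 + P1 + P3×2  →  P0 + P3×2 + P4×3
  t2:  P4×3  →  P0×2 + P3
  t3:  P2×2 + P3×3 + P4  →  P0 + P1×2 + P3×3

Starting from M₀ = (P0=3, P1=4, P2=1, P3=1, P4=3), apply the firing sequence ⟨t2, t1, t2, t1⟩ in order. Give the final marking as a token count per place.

step 1: fire t2:  (P0=3, P1=4, P2=1, P3=1, P4=3) → (P0=5, P1=4, P2=1, P3=2, P4=0)
step 2: fire t1:  (P0=5, P1=4, P2=1, P3=2, P4=0) → (P0=5, P1=3, P2=1, P3=2, P4=3)
step 3: fire t2:  (P0=5, P1=3, P2=1, P3=2, P4=3) → (P0=7, P1=3, P2=1, P3=3, P4=0)
step 4: fire t1:  (P0=7, P1=3, P2=1, P3=3, P4=0) → (P0=7, P1=2, P2=1, P3=3, P4=3)

(P0=7, P1=2, P2=1, P3=3, P4=3)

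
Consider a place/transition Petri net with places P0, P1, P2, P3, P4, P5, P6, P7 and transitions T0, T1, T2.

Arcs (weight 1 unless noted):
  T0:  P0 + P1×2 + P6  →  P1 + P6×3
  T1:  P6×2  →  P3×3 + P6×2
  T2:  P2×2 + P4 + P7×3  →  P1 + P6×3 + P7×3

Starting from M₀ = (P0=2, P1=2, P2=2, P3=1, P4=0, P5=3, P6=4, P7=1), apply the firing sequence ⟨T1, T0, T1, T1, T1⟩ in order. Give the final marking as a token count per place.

(P0=1, P1=1, P2=2, P3=13, P4=0, P5=3, P6=6, P7=1)

step 1: fire T1:  (P0=2, P1=2, P2=2, P3=1, P4=0, P5=3, P6=4, P7=1) → (P0=2, P1=2, P2=2, P3=4, P4=0, P5=3, P6=4, P7=1)
step 2: fire T0:  (P0=2, P1=2, P2=2, P3=4, P4=0, P5=3, P6=4, P7=1) → (P0=1, P1=1, P2=2, P3=4, P4=0, P5=3, P6=6, P7=1)
step 3: fire T1:  (P0=1, P1=1, P2=2, P3=4, P4=0, P5=3, P6=6, P7=1) → (P0=1, P1=1, P2=2, P3=7, P4=0, P5=3, P6=6, P7=1)
step 4: fire T1:  (P0=1, P1=1, P2=2, P3=7, P4=0, P5=3, P6=6, P7=1) → (P0=1, P1=1, P2=2, P3=10, P4=0, P5=3, P6=6, P7=1)
step 5: fire T1:  (P0=1, P1=1, P2=2, P3=10, P4=0, P5=3, P6=6, P7=1) → (P0=1, P1=1, P2=2, P3=13, P4=0, P5=3, P6=6, P7=1)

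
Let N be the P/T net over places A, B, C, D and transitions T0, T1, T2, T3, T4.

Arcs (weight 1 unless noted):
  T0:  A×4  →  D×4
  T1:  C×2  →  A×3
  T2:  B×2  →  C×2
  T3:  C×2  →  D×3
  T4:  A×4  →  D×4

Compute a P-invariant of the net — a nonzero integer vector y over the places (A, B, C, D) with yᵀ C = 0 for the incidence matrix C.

Incidence matrix C (rows=places, cols=transitions):
       T0   T1   T2   T3   T4
    A  -4    3    0    0   -4
    B   0    0   -2    0    0
    C   0   -2    2   -2    0
    D   4    0    0    3    4

Candidate y = [2, 3, 3, 2]; check y·C column-wise:
  col T0: 2·-4 + 3·0 + 3·0 + 2·4 = 0
  col T1: 2·3 + 3·0 + 3·-2 + 2·0 = 0
  col T2: 2·0 + 3·-2 + 3·2 + 2·0 = 0
  col T3: 2·0 + 3·0 + 3·-2 + 2·3 = 0
  col T4: 2·-4 + 3·0 + 3·0 + 2·4 = 0

y = (A:2, B:3, C:3, D:2)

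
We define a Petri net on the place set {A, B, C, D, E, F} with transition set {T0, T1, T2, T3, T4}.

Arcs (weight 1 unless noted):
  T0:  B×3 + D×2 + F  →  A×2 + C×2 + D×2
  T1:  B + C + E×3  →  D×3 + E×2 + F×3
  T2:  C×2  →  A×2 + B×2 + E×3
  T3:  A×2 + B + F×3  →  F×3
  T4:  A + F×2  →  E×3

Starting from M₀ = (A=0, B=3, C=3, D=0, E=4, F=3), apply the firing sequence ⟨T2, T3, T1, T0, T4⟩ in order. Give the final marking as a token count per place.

(A=1, B=0, C=2, D=3, E=9, F=3)

step 1: fire T2:  (A=0, B=3, C=3, D=0, E=4, F=3) → (A=2, B=5, C=1, D=0, E=7, F=3)
step 2: fire T3:  (A=2, B=5, C=1, D=0, E=7, F=3) → (A=0, B=4, C=1, D=0, E=7, F=3)
step 3: fire T1:  (A=0, B=4, C=1, D=0, E=7, F=3) → (A=0, B=3, C=0, D=3, E=6, F=6)
step 4: fire T0:  (A=0, B=3, C=0, D=3, E=6, F=6) → (A=2, B=0, C=2, D=3, E=6, F=5)
step 5: fire T4:  (A=2, B=0, C=2, D=3, E=6, F=5) → (A=1, B=0, C=2, D=3, E=9, F=3)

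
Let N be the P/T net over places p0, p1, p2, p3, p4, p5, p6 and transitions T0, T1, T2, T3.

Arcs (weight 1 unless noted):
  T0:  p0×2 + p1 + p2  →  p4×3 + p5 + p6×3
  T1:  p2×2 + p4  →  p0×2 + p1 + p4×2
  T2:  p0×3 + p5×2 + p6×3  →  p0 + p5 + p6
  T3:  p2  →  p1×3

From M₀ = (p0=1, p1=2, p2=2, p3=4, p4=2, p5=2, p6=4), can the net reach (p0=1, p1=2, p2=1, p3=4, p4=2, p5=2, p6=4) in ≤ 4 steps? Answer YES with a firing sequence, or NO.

NO — not reachable within 4 firings

depth 0: 1 marking
depth 1: 3 markings reached so far
depth 2: 5 markings reached so far
depth 3: 5 markings reached so far
(frontier empty at depth 3; search complete)
target is not among the 5 markings reachable within 4 steps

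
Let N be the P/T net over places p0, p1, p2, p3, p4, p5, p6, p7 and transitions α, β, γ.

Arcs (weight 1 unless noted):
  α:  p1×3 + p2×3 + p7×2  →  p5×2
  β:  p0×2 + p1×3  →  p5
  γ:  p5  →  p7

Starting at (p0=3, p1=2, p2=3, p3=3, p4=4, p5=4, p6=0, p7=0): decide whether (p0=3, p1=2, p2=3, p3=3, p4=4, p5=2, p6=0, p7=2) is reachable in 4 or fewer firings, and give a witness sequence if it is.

step 1: fire γ:  (p0=3, p1=2, p2=3, p3=3, p4=4, p5=4, p6=0, p7=0) → (p0=3, p1=2, p2=3, p3=3, p4=4, p5=3, p6=0, p7=1)
step 2: fire γ:  (p0=3, p1=2, p2=3, p3=3, p4=4, p5=3, p6=0, p7=1) → (p0=3, p1=2, p2=3, p3=3, p4=4, p5=2, p6=0, p7=2)

YES — reachable via ⟨γ, γ⟩ (2 firings)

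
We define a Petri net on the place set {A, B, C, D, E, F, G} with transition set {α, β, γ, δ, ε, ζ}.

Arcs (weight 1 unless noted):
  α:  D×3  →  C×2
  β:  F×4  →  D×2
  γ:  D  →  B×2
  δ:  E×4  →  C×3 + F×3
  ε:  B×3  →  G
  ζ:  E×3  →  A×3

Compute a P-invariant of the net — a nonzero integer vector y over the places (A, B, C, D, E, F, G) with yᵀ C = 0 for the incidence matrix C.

y = (A:3, B:1, C:3, D:2, E:3, F:1, G:3)

Incidence matrix C (rows=places, cols=transitions):
        α    β    γ    δ    ε    ζ
    A   0    0    0    0    0    3
    B   0    0    2    0   -3    0
    C   2    0    0    3    0    0
    D  -3    2   -1    0    0    0
    E   0    0    0   -4    0   -3
    F   0   -4    0    3    0    0
    G   0    0    0    0    1    0

Candidate y = [3, 1, 3, 2, 3, 1, 3]; check y·C column-wise:
  col α: 3·0 + 1·0 + 3·2 + 2·-3 + 3·0 + 1·0 + 3·0 = 0
  col β: 3·0 + 1·0 + 3·0 + 2·2 + 3·0 + 1·-4 + 3·0 = 0
  col γ: 3·0 + 1·2 + 3·0 + 2·-1 + 3·0 + 1·0 + 3·0 = 0
  col δ: 3·0 + 1·0 + 3·3 + 2·0 + 3·-4 + 1·3 + 3·0 = 0
  col ε: 3·0 + 1·-3 + 3·0 + 2·0 + 3·0 + 1·0 + 3·1 = 0
  col ζ: 3·3 + 1·0 + 3·0 + 2·0 + 3·-3 + 1·0 + 3·0 = 0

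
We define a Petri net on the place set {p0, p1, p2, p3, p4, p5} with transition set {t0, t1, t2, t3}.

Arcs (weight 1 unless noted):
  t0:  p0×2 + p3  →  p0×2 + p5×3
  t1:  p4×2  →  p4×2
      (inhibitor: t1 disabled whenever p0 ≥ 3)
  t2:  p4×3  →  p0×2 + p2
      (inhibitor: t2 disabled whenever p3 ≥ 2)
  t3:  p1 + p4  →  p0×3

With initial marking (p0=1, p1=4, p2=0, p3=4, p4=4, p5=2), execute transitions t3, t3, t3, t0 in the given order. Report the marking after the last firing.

step 1: fire t3:  (p0=1, p1=4, p2=0, p3=4, p4=4, p5=2) → (p0=4, p1=3, p2=0, p3=4, p4=3, p5=2)
step 2: fire t3:  (p0=4, p1=3, p2=0, p3=4, p4=3, p5=2) → (p0=7, p1=2, p2=0, p3=4, p4=2, p5=2)
step 3: fire t3:  (p0=7, p1=2, p2=0, p3=4, p4=2, p5=2) → (p0=10, p1=1, p2=0, p3=4, p4=1, p5=2)
step 4: fire t0:  (p0=10, p1=1, p2=0, p3=4, p4=1, p5=2) → (p0=10, p1=1, p2=0, p3=3, p4=1, p5=5)

(p0=10, p1=1, p2=0, p3=3, p4=1, p5=5)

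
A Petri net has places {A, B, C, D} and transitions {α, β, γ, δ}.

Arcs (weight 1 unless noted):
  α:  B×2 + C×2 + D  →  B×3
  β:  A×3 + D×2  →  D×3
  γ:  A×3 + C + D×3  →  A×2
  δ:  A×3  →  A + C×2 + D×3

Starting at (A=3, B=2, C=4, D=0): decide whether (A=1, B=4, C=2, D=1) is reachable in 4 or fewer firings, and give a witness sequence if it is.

step 1: fire δ:  (A=3, B=2, C=4, D=0) → (A=1, B=2, C=6, D=3)
step 2: fire α:  (A=1, B=2, C=6, D=3) → (A=1, B=3, C=4, D=2)
step 3: fire α:  (A=1, B=3, C=4, D=2) → (A=1, B=4, C=2, D=1)

YES — reachable via ⟨δ, α, α⟩ (3 firings)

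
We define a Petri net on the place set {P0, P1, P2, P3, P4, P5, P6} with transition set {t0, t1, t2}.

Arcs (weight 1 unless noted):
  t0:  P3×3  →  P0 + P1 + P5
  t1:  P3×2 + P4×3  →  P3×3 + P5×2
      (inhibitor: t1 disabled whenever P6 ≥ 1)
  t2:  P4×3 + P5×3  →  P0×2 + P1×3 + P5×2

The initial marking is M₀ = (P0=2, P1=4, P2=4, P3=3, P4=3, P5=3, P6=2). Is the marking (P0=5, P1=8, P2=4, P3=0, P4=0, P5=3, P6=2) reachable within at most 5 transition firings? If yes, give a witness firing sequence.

YES — reachable via ⟨t0, t2⟩ (2 firings)

step 1: fire t0:  (P0=2, P1=4, P2=4, P3=3, P4=3, P5=3, P6=2) → (P0=3, P1=5, P2=4, P3=0, P4=3, P5=4, P6=2)
step 2: fire t2:  (P0=3, P1=5, P2=4, P3=0, P4=3, P5=4, P6=2) → (P0=5, P1=8, P2=4, P3=0, P4=0, P5=3, P6=2)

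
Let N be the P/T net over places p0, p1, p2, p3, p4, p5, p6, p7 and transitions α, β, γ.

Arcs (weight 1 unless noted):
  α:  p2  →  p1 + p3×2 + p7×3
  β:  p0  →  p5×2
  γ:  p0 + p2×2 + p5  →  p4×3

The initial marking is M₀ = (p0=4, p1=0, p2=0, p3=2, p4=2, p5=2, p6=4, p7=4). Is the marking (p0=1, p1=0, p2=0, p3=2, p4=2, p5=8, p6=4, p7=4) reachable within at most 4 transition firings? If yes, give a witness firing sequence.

step 1: fire β:  (p0=4, p1=0, p2=0, p3=2, p4=2, p5=2, p6=4, p7=4) → (p0=3, p1=0, p2=0, p3=2, p4=2, p5=4, p6=4, p7=4)
step 2: fire β:  (p0=3, p1=0, p2=0, p3=2, p4=2, p5=4, p6=4, p7=4) → (p0=2, p1=0, p2=0, p3=2, p4=2, p5=6, p6=4, p7=4)
step 3: fire β:  (p0=2, p1=0, p2=0, p3=2, p4=2, p5=6, p6=4, p7=4) → (p0=1, p1=0, p2=0, p3=2, p4=2, p5=8, p6=4, p7=4)

YES — reachable via ⟨β, β, β⟩ (3 firings)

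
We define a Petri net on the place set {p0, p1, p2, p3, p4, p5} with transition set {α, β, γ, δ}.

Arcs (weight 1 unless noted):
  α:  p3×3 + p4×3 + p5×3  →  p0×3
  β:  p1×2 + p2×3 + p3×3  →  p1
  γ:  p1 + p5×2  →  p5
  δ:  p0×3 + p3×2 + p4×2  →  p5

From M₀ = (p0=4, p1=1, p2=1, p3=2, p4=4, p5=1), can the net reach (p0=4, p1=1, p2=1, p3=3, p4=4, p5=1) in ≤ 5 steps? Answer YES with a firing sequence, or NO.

NO — not reachable within 5 firings

depth 0: 1 marking
depth 1: 2 markings reached so far
depth 2: 3 markings reached so far
depth 3: 3 markings reached so far
(frontier empty at depth 3; search complete)
target is not among the 3 markings reachable within 5 steps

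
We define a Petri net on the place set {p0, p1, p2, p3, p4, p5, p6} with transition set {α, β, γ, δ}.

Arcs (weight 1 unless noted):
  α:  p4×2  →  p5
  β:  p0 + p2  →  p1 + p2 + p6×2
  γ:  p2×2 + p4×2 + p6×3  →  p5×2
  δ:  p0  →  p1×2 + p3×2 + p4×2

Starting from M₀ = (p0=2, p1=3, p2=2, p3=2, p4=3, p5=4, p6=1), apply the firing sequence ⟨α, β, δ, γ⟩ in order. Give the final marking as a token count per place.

step 1: fire α:  (p0=2, p1=3, p2=2, p3=2, p4=3, p5=4, p6=1) → (p0=2, p1=3, p2=2, p3=2, p4=1, p5=5, p6=1)
step 2: fire β:  (p0=2, p1=3, p2=2, p3=2, p4=1, p5=5, p6=1) → (p0=1, p1=4, p2=2, p3=2, p4=1, p5=5, p6=3)
step 3: fire δ:  (p0=1, p1=4, p2=2, p3=2, p4=1, p5=5, p6=3) → (p0=0, p1=6, p2=2, p3=4, p4=3, p5=5, p6=3)
step 4: fire γ:  (p0=0, p1=6, p2=2, p3=4, p4=3, p5=5, p6=3) → (p0=0, p1=6, p2=0, p3=4, p4=1, p5=7, p6=0)

(p0=0, p1=6, p2=0, p3=4, p4=1, p5=7, p6=0)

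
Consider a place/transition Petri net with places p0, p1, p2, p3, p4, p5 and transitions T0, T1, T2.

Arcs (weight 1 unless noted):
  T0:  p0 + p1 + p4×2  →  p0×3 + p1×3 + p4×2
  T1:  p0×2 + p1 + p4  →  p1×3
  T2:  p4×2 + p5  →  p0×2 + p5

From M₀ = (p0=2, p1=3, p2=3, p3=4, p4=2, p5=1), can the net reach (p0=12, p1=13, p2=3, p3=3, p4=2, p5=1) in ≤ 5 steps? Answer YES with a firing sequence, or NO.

depth 0: 1 marking
depth 1: 4 markings reached so far
depth 2: 7 markings reached so far
depth 3: 11 markings reached so far
depth 4: 15 markings reached so far
depth 5: 19 markings reached so far
target is not among the 19 markings reachable within 5 steps

NO — not reachable within 5 firings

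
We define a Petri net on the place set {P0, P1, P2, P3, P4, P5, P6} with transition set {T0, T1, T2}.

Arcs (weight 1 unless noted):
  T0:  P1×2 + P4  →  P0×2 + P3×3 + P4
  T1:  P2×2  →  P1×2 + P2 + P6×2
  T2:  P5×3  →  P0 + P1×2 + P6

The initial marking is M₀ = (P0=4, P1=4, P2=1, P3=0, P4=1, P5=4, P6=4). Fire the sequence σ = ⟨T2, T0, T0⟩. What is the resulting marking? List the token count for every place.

step 1: fire T2:  (P0=4, P1=4, P2=1, P3=0, P4=1, P5=4, P6=4) → (P0=5, P1=6, P2=1, P3=0, P4=1, P5=1, P6=5)
step 2: fire T0:  (P0=5, P1=6, P2=1, P3=0, P4=1, P5=1, P6=5) → (P0=7, P1=4, P2=1, P3=3, P4=1, P5=1, P6=5)
step 3: fire T0:  (P0=7, P1=4, P2=1, P3=3, P4=1, P5=1, P6=5) → (P0=9, P1=2, P2=1, P3=6, P4=1, P5=1, P6=5)

(P0=9, P1=2, P2=1, P3=6, P4=1, P5=1, P6=5)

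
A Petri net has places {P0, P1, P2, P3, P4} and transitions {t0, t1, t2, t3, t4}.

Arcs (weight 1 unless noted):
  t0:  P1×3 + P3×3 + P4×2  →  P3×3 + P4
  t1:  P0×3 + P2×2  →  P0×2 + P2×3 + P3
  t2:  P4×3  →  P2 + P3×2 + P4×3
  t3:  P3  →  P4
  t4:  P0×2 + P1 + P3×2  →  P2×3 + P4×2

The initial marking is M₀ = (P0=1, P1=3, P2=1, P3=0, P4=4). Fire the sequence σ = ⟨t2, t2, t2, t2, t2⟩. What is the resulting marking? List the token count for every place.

(P0=1, P1=3, P2=6, P3=10, P4=4)

step 1: fire t2:  (P0=1, P1=3, P2=1, P3=0, P4=4) → (P0=1, P1=3, P2=2, P3=2, P4=4)
step 2: fire t2:  (P0=1, P1=3, P2=2, P3=2, P4=4) → (P0=1, P1=3, P2=3, P3=4, P4=4)
step 3: fire t2:  (P0=1, P1=3, P2=3, P3=4, P4=4) → (P0=1, P1=3, P2=4, P3=6, P4=4)
step 4: fire t2:  (P0=1, P1=3, P2=4, P3=6, P4=4) → (P0=1, P1=3, P2=5, P3=8, P4=4)
step 5: fire t2:  (P0=1, P1=3, P2=5, P3=8, P4=4) → (P0=1, P1=3, P2=6, P3=10, P4=4)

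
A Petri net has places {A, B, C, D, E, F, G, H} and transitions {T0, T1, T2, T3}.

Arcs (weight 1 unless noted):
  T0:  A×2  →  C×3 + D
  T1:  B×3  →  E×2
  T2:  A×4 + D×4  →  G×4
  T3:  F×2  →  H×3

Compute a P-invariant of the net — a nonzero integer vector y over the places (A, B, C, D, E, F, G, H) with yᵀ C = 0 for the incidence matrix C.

Incidence matrix C (rows=places, cols=transitions):
       T0   T1   T2   T3
    A  -2    0   -4    0
    B   0   -3    0    0
    C   3    0    0    0
    D   1    0   -4    0
    E   0    2    0    0
    F   0    0    0   -2
    G   0    0    4    0
    H   0    0    0    3

Candidate y = [1, 0, 1, -1, 0, 0, 0, 0]; check y·C column-wise:
  col T0: 1·-2 + 1·3 + -1·1 = 0
  col T1: 1·0 + 0·-3 + 1·0 + -1·0 + 0·2 = 0
  col T2: 1·-4 + 1·0 + -1·-4 + 0·4 = 0
  col T3: 1·0 + 1·0 + -1·0 + 0·-2 + 0·3 = 0

y = (A:1, B:0, C:1, D:-1, E:0, F:0, G:0, H:0)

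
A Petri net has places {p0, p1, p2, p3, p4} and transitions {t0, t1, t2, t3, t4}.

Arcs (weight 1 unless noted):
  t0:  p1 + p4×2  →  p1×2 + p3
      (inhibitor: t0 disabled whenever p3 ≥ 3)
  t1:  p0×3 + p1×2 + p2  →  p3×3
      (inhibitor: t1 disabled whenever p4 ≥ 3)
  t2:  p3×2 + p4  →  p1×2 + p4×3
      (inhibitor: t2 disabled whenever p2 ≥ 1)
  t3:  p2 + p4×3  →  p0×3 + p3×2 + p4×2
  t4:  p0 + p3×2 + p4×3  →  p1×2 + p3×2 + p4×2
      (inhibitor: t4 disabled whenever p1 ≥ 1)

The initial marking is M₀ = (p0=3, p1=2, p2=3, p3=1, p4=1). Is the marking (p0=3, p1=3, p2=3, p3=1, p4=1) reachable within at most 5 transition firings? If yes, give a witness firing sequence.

NO — not reachable within 5 firings

depth 0: 1 marking
depth 1: 2 markings reached so far
depth 2: 2 markings reached so far
(frontier empty at depth 2; search complete)
target is not among the 2 markings reachable within 5 steps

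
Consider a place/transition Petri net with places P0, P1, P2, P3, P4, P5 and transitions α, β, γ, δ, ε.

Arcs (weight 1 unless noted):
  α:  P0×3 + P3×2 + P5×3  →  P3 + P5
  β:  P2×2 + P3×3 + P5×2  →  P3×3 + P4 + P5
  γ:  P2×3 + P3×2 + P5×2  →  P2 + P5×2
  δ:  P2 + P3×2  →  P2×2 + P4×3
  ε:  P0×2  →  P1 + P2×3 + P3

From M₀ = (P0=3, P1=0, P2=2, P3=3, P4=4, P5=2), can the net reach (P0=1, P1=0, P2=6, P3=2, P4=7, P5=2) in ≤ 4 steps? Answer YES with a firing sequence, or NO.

NO — not reachable within 4 firings

depth 0: 1 marking
depth 1: 4 markings reached so far
depth 2: 7 markings reached so far
depth 3: 11 markings reached so far
depth 4: 12 markings reached so far
target is not among the 12 markings reachable within 4 steps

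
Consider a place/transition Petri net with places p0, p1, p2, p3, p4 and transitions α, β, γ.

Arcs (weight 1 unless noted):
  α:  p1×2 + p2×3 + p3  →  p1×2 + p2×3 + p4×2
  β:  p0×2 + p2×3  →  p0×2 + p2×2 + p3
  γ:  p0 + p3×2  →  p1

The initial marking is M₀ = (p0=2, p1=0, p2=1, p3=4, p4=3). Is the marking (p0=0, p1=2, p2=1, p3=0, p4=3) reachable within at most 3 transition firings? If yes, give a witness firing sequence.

step 1: fire γ:  (p0=2, p1=0, p2=1, p3=4, p4=3) → (p0=1, p1=1, p2=1, p3=2, p4=3)
step 2: fire γ:  (p0=1, p1=1, p2=1, p3=2, p4=3) → (p0=0, p1=2, p2=1, p3=0, p4=3)

YES — reachable via ⟨γ, γ⟩ (2 firings)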